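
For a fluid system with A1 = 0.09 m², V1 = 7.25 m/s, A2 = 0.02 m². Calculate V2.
Formula: V_2 = \frac{A_1 V_1}{A_2}
V2 = 0.09·7.25/0.02 = 32.62 m/s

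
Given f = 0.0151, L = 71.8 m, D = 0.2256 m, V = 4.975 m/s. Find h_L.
Formula: h_L = f \frac{L}{D} \frac{V^2}{2g}
h_L = 0.0151·(71.8/0.2256)·4.975²/(2·9.81) = 6.062 m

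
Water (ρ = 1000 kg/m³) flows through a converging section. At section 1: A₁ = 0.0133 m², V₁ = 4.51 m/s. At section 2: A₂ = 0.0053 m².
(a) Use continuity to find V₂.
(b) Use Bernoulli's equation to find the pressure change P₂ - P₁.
(a) Continuity: A₁V₁=A₂V₂ -> V₂=A₁V₁/A₂=0.0133*4.51/0.0053=11.32 m/s
(b) Bernoulli: P₂-P₁=0.5*rho*(V₁^2-V₂^2)/1000=0.5*1000*(4.51^2-11.32^2)/1000=-53.9 kPa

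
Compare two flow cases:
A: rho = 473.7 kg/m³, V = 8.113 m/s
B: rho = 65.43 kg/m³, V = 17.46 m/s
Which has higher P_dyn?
P_dyn(A) = 15.59 kPa, P_dyn(B) = 9.973 kPa. Answer: A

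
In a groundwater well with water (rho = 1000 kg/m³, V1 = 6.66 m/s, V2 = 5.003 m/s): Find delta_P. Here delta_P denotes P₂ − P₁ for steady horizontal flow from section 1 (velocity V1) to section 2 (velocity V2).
Formula: \Delta P = \frac{1}{2} \rho (V_1^2 - V_2^2)
delta_P = 0.5·1000·(6.66² − 5.003²)/1000 = 9.663 kPa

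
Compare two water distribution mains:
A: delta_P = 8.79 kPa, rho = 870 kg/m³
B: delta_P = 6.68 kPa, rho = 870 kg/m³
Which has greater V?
V(A) = 4.495 m/s, V(B) = 3.919 m/s. Answer: A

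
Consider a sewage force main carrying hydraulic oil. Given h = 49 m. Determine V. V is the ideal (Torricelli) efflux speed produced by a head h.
Formula: V = \sqrt{2 g h}
V = √(2·9.81·49) = 31.01 m/s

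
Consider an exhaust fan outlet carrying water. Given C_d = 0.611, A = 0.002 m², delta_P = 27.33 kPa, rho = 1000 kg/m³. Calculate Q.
Formula: Q = C_d A \sqrt{\frac{2 \Delta P}{\rho}}
Q = 0.611·0.002·√(2·(27.33·1000)/1000)·1000 = 9.035 L/s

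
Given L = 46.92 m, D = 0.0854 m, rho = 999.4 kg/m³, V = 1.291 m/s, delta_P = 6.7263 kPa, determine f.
Formula: \Delta P = f \frac{L}{D} \frac{\rho V^2}{2}
Substituting knowns: 6.7263 = f·(46.92/0.0854)·0.5·999.4·1.291²/1000
Solving for f: f = (6.7263·1000)/((46.92/0.0854)·0.5·999.4·1.291²) = 0.0147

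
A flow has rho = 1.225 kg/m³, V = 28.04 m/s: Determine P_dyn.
Formula: P_{dyn} = \frac{1}{2} \rho V^2
P_dyn = 0.5·1.225·28.04²/1000 = 0.4816 kPa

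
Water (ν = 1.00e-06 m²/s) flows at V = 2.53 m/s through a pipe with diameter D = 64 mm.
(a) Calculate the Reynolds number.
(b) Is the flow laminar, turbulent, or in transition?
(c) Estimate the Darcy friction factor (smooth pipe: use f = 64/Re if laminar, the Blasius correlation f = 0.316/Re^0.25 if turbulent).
(a) Re = V·D/ν = 2.53·0.064/1.00e-06 = 161920
(b) Flow regime: turbulent (Re > 4000)
(c) Friction factor: f = 0.316/Re^0.25 = 0.316/161920^0.25 = 0.01575 (Blasius is strictly valid for Re ≲ 1e5; used here as the smooth-pipe estimate the problem specifies)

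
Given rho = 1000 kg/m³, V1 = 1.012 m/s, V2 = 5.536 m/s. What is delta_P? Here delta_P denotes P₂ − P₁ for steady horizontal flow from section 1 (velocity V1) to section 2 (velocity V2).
Formula: \Delta P = \frac{1}{2} \rho (V_1^2 - V_2^2)
delta_P = 0.5·1000·(1.012² − 5.536²)/1000 = -14.81 kPa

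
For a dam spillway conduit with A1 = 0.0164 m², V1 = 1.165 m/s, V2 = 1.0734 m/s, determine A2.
Formula: V_2 = \frac{A_1 V_1}{A_2}
Substituting knowns: 1.0734 = 0.0164·1.165/A2
Solving for A2: A2 = 0.0164·1.165/1.0734 = 0.0178 m²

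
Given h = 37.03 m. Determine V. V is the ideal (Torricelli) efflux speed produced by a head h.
Formula: V = \sqrt{2 g h}
V = √(2·9.81·37.03) = 26.95 m/s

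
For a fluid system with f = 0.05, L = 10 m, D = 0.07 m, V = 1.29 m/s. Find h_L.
Formula: h_L = f \frac{L}{D} \frac{V^2}{2g}
h_L = 0.05·(10/0.07)·1.29²/(2·9.81) = 0.6058 m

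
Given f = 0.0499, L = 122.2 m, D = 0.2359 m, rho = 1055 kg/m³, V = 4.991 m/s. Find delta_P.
Formula: \Delta P = f \frac{L}{D} \frac{\rho V^2}{2}
delta_P = 0.0499·(122.2/0.2359)·0.5·1055·4.991²/1000 = 339.7 kPa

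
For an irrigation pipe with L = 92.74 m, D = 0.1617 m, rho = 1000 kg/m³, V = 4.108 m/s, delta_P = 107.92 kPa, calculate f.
Formula: \Delta P = f \frac{L}{D} \frac{\rho V^2}{2}
Substituting knowns: 107.92 = f·(92.74/0.1617)·0.5·1000·4.108²/1000
Solving for f: f = (107.92·1000)/((92.74/0.1617)·0.5·1000·4.108²) = 0.0223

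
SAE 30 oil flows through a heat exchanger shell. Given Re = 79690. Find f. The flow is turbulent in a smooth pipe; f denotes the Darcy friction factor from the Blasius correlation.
Formula: f = \frac{0.316}{Re^{0.25}}
f = 0.316/79690^0.25 = 0.01881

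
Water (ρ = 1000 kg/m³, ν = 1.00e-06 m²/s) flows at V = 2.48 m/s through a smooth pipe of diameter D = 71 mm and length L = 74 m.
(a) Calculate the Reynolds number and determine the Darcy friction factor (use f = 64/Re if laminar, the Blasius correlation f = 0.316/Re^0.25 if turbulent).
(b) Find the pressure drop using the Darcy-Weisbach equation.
(a) Re = V·D/ν = 2.48·0.071/1.00e-06 = 176080 → turbulent (Re > 4000); f = 0.316/Re^0.25 = 0.316/176080^0.25 = 0.015426 (Blasius is strictly valid for Re ≲ 1e5; used here as the smooth-pipe estimate the problem specifies)
(b) Darcy-Weisbach: ΔP = f·(L/D)·½ρV²/1000 = 0.015426·(74/0.071)·½·1000·2.48²/1000 = 49.44 kPa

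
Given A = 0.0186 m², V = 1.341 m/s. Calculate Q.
Formula: Q = A V
Q = 0.0186·1.341·1000 = 24.94 L/s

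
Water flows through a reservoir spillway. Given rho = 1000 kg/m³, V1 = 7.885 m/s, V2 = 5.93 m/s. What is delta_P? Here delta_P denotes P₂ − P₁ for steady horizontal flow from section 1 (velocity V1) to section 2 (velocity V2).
Formula: \Delta P = \frac{1}{2} \rho (V_1^2 - V_2^2)
delta_P = 0.5·1000·(7.885² − 5.93²)/1000 = 13.5 kPa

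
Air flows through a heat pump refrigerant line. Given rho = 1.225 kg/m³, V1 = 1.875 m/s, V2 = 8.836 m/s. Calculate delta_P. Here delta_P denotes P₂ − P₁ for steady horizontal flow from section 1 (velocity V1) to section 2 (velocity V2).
Formula: \Delta P = \frac{1}{2} \rho (V_1^2 - V_2^2)
delta_P = 0.5·1.225·(1.875² − 8.836²)/1000 = -0.04567 kPa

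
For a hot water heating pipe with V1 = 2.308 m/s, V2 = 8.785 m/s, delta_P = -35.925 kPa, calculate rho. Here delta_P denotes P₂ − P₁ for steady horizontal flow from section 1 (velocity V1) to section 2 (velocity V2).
Formula: \Delta P = \frac{1}{2} \rho (V_1^2 - V_2^2)
Substituting knowns: -35.925 = 0.5·rho·(2.308² − 8.785²)/1000
Solving for rho: rho = 2·(-35.925·1000)/(2.308² − 8.785²) = 1000 kg/m³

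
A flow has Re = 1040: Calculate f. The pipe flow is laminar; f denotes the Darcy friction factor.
Formula: f = \frac{64}{Re}
f = 64/1040 = 0.06154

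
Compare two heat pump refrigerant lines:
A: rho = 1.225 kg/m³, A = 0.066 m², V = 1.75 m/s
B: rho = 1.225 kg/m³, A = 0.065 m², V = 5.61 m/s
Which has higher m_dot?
m_dot(A) = 0.1415 kg/s, m_dot(B) = 0.4467 kg/s. Answer: B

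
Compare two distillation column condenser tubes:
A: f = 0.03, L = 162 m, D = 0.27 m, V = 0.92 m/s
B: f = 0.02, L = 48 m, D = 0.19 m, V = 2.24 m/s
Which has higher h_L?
h_L(A) = 0.7765 m, h_L(B) = 1.292 m. Answer: B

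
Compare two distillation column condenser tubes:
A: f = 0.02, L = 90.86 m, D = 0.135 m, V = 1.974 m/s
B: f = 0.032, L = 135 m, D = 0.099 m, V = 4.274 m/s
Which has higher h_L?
h_L(A) = 2.673 m, h_L(B) = 40.63 m. Answer: B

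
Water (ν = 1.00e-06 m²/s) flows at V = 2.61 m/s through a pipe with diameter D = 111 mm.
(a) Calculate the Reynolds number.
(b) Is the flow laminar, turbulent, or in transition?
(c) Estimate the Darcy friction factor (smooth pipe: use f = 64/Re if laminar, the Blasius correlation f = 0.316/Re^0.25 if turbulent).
(a) Re = V·D/ν = 2.61·0.111/1.00e-06 = 289710
(b) Flow regime: turbulent (Re > 4000)
(c) Friction factor: f = 0.316/Re^0.25 = 0.316/289710^0.25 = 0.01362 (Blasius is strictly valid for Re ≲ 1e5; used here as the smooth-pipe estimate the problem specifies)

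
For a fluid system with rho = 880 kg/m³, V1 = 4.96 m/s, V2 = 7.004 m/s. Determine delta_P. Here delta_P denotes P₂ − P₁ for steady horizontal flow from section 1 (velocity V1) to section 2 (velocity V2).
Formula: \Delta P = \frac{1}{2} \rho (V_1^2 - V_2^2)
delta_P = 0.5·880·(4.96² − 7.004²)/1000 = -10.76 kPa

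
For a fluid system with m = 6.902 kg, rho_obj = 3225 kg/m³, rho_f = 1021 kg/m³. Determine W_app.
Formula: W_{app} = mg\left(1 - \frac{\rho_f}{\rho_{obj}}\right)
W_app = 6.902·9.81·(1 − 1021/3225) = 46.27 N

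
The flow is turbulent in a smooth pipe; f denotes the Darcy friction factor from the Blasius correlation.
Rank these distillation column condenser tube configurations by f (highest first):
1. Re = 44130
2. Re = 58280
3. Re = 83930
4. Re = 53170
Case 1: f = 0.0218
Case 2: f = 0.02034
Case 3: f = 0.01857
Case 4: f = 0.02081
Ranking (highest first): 1, 4, 2, 3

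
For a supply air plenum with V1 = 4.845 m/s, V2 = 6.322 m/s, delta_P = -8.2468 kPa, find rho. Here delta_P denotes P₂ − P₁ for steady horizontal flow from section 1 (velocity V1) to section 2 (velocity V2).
Formula: \Delta P = \frac{1}{2} \rho (V_1^2 - V_2^2)
Substituting knowns: -8.2468 = 0.5·rho·(4.845² − 6.322²)/1000
Solving for rho: rho = 2·(-8.2468·1000)/(4.845² − 6.322²) = 1000 kg/m³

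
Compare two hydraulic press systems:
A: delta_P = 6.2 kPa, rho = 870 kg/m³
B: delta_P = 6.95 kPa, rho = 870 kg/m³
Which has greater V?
V(A) = 3.775 m/s, V(B) = 3.997 m/s. Answer: B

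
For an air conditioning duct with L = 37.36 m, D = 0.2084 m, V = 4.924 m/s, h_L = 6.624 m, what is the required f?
Formula: h_L = f \frac{L}{D} \frac{V^2}{2g}
Substituting knowns: 6.624 = f·(37.36/0.2084)·4.924²/(2·9.81)
Solving for f: f = 6.624·2·9.81/((37.36/0.2084)·4.924²) = 0.0299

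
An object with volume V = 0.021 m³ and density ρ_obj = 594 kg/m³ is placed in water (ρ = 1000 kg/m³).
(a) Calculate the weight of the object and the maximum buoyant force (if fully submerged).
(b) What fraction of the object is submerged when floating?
(a) W=rho_obj*g*V=594*9.81*0.021=122.4 N; F_B(max)=rho*g*V=1000*9.81*0.021=206.0 N
(b) Floating fraction=rho_obj/rho=594/1000=0.594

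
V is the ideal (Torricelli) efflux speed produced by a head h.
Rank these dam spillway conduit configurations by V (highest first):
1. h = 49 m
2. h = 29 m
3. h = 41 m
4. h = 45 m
Case 1: V = 31.01 m/s
Case 2: V = 23.85 m/s
Case 3: V = 28.36 m/s
Case 4: V = 29.71 m/s
Ranking (highest first): 1, 4, 3, 2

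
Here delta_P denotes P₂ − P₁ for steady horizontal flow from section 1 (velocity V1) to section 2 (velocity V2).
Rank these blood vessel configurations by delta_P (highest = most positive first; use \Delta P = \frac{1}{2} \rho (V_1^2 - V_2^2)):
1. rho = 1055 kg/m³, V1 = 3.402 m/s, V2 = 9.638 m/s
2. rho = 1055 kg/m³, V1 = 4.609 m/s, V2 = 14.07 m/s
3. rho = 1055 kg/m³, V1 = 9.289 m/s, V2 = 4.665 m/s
Case 1: delta_P = -42.89 kPa
Case 2: delta_P = -93.22 kPa
Case 3: delta_P = 34.04 kPa
Ranking (highest first): 3, 1, 2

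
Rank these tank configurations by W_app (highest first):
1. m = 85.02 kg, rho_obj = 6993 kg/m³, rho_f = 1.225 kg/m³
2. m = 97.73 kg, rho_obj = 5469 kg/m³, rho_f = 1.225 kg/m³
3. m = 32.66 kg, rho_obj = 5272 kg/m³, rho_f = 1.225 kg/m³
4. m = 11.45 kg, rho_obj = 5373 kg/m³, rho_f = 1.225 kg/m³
Case 1: W_app = 833.9 N
Case 2: W_app = 958.5 N
Case 3: W_app = 320.3 N
Case 4: W_app = 112.3 N
Ranking (highest first): 2, 1, 3, 4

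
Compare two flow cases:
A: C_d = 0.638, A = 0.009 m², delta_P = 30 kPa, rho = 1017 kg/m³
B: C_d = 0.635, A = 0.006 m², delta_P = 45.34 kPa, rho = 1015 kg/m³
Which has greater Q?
Q(A) = 44.1 L/s, Q(B) = 36.01 L/s. Answer: A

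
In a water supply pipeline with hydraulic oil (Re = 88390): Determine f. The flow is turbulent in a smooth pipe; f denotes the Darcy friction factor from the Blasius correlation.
Formula: f = \frac{0.316}{Re^{0.25}}
f = 0.316/88390^0.25 = 0.01833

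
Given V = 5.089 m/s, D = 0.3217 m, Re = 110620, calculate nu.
Formula: Re = \frac{V D}{\nu}
Substituting knowns: 110620 = 5.089·0.3217/nu
Solving for nu: nu = 5.089·0.3217/110620 = 1.480e-05 m²/s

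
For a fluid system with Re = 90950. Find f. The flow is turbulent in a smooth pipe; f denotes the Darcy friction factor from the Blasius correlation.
Formula: f = \frac{0.316}{Re^{0.25}}
f = 0.316/90950^0.25 = 0.0182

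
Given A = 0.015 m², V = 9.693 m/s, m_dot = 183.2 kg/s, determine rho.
Formula: \dot{m} = \rho A V
Substituting knowns: 183.2 = rho·0.015·9.693
Solving for rho: rho = 183.2/(0.015·9.693) = 1260 kg/m³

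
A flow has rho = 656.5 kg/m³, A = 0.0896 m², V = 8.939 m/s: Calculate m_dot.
Formula: \dot{m} = \rho A V
m_dot = 656.5·0.0896·8.939 = 525.8 kg/s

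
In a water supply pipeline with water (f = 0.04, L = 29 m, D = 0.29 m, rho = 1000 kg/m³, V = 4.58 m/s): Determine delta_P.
Formula: \Delta P = f \frac{L}{D} \frac{\rho V^2}{2}
delta_P = 0.04·(29/0.29)·0.5·1000·4.58²/1000 = 41.95 kPa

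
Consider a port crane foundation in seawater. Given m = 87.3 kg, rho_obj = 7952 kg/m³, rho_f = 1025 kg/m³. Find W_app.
Formula: W_{app} = mg\left(1 - \frac{\rho_f}{\rho_{obj}}\right)
W_app = 87.3·9.81·(1 − 1025/7952) = 746 N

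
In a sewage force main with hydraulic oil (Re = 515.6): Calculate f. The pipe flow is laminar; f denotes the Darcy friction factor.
Formula: f = \frac{64}{Re}
f = 64/515.6 = 0.1241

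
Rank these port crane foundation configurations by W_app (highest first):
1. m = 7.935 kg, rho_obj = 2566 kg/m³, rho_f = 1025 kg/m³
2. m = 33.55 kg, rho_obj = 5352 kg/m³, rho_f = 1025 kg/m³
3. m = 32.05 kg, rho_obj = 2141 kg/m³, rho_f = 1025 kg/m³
Case 1: W_app = 46.75 N
Case 2: W_app = 266.1 N
Case 3: W_app = 163.9 N
Ranking (highest first): 2, 3, 1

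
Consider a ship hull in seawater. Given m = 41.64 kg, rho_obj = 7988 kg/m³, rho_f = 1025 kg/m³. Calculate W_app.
Formula: W_{app} = mg\left(1 - \frac{\rho_f}{\rho_{obj}}\right)
W_app = 41.64·9.81·(1 − 1025/7988) = 356.1 N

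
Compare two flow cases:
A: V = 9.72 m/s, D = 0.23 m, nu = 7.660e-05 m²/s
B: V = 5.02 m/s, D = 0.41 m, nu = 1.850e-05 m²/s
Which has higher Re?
Re(A) = 29185, Re(B) = 111254. Answer: B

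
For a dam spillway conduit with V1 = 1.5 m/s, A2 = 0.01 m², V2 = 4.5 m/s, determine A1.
Formula: V_2 = \frac{A_1 V_1}{A_2}
Substituting knowns: 4.5 = A1·1.5/0.01
Solving for A1: A1 = 4.5·0.01/1.5 = 0.03 m²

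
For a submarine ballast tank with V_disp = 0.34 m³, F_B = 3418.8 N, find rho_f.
Formula: F_B = \rho_f g V_{disp}
Substituting knowns: 3418.8 = rho_f·9.81·0.34
Solving for rho_f: rho_f = 3418.8/(9.81·0.34) = 1025 kg/m³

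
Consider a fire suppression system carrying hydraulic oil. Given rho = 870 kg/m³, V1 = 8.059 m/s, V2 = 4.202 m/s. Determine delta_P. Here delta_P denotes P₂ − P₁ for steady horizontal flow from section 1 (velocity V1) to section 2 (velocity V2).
Formula: \Delta P = \frac{1}{2} \rho (V_1^2 - V_2^2)
delta_P = 0.5·870·(8.059² − 4.202²)/1000 = 20.57 kPa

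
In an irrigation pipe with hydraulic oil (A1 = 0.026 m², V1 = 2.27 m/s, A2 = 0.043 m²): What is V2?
Formula: V_2 = \frac{A_1 V_1}{A_2}
V2 = 0.026·2.27/0.043 = 1.373 m/s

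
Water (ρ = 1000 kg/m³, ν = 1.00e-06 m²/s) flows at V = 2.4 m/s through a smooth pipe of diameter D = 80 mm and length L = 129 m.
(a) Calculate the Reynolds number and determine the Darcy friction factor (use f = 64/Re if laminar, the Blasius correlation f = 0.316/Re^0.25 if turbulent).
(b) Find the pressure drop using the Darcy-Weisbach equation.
(a) Re = V·D/ν = 2.4·0.08/1.00e-06 = 192000 → turbulent (Re > 4000); f = 0.316/Re^0.25 = 0.316/192000^0.25 = 0.015096 (Blasius is strictly valid for Re ≲ 1e5; used here as the smooth-pipe estimate the problem specifies)
(b) Darcy-Weisbach: ΔP = f·(L/D)·½ρV²/1000 = 0.015096·(129/0.080)·½·1000·2.4²/1000 = 70.11 kPa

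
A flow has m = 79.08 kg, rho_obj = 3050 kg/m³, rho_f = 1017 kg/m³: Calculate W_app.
Formula: W_{app} = mg\left(1 - \frac{\rho_f}{\rho_{obj}}\right)
W_app = 79.08·9.81·(1 − 1017/3050) = 517.1 N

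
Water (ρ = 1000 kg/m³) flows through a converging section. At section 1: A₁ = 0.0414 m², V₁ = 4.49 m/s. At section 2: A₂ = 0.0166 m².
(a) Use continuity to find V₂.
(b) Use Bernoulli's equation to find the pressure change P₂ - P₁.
(a) Continuity: A₁V₁=A₂V₂ -> V₂=A₁V₁/A₂=0.0414*4.49/0.0166=11.20 m/s
(b) Bernoulli: P₂-P₁=0.5*rho*(V₁^2-V₂^2)/1000=0.5*1000*(4.49^2-11.20^2)/1000=-52.64 kPa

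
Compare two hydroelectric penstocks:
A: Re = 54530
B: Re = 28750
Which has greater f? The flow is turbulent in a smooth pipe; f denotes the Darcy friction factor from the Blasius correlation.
f(A) = 0.02068, f(B) = 0.02427. Answer: B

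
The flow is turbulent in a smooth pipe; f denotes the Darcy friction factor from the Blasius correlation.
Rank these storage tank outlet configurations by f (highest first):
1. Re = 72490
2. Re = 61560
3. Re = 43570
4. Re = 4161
Case 1: f = 0.01926
Case 2: f = 0.02006
Case 3: f = 0.02187
Case 4: f = 0.03934
Ranking (highest first): 4, 3, 2, 1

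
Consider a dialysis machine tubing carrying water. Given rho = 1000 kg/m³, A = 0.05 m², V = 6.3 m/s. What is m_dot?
Formula: \dot{m} = \rho A V
m_dot = 1000·0.05·6.3 = 315 kg/s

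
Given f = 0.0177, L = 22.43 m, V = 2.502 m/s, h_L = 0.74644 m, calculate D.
Formula: h_L = f \frac{L}{D} \frac{V^2}{2g}
Substituting knowns: 0.74644 = 0.0177·(22.43/D)·2.502²/(2·9.81)
Solving for D: D = 0.0177·22.43·2.502²/(2·9.81·0.74644) = 0.1697 m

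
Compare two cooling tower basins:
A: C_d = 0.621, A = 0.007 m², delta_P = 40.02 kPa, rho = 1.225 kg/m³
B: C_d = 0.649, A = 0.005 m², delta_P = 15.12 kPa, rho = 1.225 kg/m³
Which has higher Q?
Q(A) = 1111 L/s, Q(B) = 509.8 L/s. Answer: A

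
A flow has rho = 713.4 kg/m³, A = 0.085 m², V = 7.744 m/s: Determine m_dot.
Formula: \dot{m} = \rho A V
m_dot = 713.4·0.085·7.744 = 469.6 kg/s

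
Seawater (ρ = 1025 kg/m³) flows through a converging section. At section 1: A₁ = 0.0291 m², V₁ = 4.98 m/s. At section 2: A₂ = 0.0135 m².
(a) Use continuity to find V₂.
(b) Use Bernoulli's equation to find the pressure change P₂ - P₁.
(a) Continuity: A₁V₁=A₂V₂ -> V₂=A₁V₁/A₂=0.0291*4.98/0.0135=10.73 m/s
(b) Bernoulli: P₂-P₁=0.5*rho*(V₁^2-V₂^2)/1000=0.5*1025*(4.98^2-10.73^2)/1000=-46.3 kPa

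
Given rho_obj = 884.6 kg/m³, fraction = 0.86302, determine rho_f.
Formula: f_{sub} = \frac{\rho_{obj}}{\rho_f}
Substituting knowns: 0.86302 = 884.6/rho_f
Solving for rho_f: rho_f = 884.6/0.86302 = 1025 kg/m³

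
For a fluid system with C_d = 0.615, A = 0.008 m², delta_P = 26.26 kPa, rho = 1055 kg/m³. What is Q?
Formula: Q = C_d A \sqrt{\frac{2 \Delta P}{\rho}}
Q = 0.615·0.008·√(2·(26.26·1000)/1055)·1000 = 34.71 L/s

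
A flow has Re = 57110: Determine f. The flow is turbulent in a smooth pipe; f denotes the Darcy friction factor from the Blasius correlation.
Formula: f = \frac{0.316}{Re^{0.25}}
f = 0.316/57110^0.25 = 0.02044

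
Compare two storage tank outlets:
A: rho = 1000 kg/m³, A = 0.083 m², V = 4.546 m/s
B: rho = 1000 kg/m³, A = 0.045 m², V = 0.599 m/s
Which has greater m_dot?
m_dot(A) = 377.3 kg/s, m_dot(B) = 26.95 kg/s. Answer: A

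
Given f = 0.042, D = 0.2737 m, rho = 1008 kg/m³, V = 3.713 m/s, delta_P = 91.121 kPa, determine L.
Formula: \Delta P = f \frac{L}{D} \frac{\rho V^2}{2}
Substituting knowns: 91.121 = 0.042·(L/0.2737)·0.5·1008·3.713²/1000
Solving for L: L = (91.121·1000)·0.2737/(0.042·0.5·1008·3.713²) = 85.46 m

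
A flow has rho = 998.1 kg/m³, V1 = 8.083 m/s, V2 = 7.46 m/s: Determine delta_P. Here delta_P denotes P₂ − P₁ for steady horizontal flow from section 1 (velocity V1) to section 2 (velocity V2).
Formula: \Delta P = \frac{1}{2} \rho (V_1^2 - V_2^2)
delta_P = 0.5·998.1·(8.083² − 7.46²)/1000 = 4.832 kPa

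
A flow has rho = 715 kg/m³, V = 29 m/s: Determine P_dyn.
Formula: P_{dyn} = \frac{1}{2} \rho V^2
P_dyn = 0.5·715·29²/1000 = 300.7 kPa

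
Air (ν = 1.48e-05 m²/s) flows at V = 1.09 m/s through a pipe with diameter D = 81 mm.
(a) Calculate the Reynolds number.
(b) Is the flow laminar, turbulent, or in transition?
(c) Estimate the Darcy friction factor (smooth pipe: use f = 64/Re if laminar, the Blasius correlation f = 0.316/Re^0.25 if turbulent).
(a) Re = V·D/ν = 1.09·0.081/1.48e-05 = 5965.5
(b) Flow regime: turbulent (Re > 4000)
(c) Friction factor: f = 0.316/Re^0.25 = 0.316/5965.5^0.25 = 0.03596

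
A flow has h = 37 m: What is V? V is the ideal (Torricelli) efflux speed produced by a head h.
Formula: V = \sqrt{2 g h}
V = √(2·9.81·37) = 26.94 m/s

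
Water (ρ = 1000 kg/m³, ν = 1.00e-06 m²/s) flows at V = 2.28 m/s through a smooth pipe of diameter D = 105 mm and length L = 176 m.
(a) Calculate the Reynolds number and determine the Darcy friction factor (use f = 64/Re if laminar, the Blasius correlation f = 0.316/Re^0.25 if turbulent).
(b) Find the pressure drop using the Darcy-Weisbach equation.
(a) Re = V·D/ν = 2.28·0.105/1.00e-06 = 239400 → turbulent (Re > 4000); f = 0.316/Re^0.25 = 0.316/239400^0.25 = 0.014286 (Blasius is strictly valid for Re ≲ 1e5; used here as the smooth-pipe estimate the problem specifies)
(b) Darcy-Weisbach: ΔP = f·(L/D)·½ρV²/1000 = 0.014286·(176/0.105)·½·1000·2.28²/1000 = 62.24 kPa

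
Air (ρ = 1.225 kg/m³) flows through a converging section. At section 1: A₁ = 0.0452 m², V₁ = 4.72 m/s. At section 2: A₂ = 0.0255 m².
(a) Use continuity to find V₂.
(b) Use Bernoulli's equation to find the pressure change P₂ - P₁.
(a) Continuity: A₁V₁=A₂V₂ -> V₂=A₁V₁/A₂=0.0452*4.72/0.0255=8.37 m/s
(b) Bernoulli: P₂-P₁=0.5*rho*(V₁^2-V₂^2)/1000=0.5*1.225*(4.72^2-8.37^2)/1000=-0.02926 kPa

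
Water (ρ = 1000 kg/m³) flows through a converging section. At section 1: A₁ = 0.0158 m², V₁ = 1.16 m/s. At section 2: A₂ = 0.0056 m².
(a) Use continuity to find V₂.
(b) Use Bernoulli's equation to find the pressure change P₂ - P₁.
(a) Continuity: A₁V₁=A₂V₂ -> V₂=A₁V₁/A₂=0.0158*1.16/0.0056=3.27 m/s
(b) Bernoulli: P₂-P₁=0.5*rho*(V₁^2-V₂^2)/1000=0.5*1000*(1.16^2-3.27^2)/1000=-4.674 kPa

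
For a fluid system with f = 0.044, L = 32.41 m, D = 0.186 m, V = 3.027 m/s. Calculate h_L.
Formula: h_L = f \frac{L}{D} \frac{V^2}{2g}
h_L = 0.044·(32.41/0.186)·3.027²/(2·9.81) = 3.581 m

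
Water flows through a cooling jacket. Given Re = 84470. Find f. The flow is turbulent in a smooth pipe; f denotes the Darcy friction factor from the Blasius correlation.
Formula: f = \frac{0.316}{Re^{0.25}}
f = 0.316/84470^0.25 = 0.01854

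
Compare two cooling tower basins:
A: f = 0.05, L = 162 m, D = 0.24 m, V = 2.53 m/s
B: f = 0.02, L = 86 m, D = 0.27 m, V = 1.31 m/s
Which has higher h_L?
h_L(A) = 11.01 m, h_L(B) = 0.5572 m. Answer: A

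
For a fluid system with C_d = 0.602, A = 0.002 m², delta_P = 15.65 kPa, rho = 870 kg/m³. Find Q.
Formula: Q = C_d A \sqrt{\frac{2 \Delta P}{\rho}}
Q = 0.602·0.002·√(2·(15.65·1000)/870)·1000 = 7.222 L/s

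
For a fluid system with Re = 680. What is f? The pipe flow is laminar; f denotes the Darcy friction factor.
Formula: f = \frac{64}{Re}
f = 64/680 = 0.09412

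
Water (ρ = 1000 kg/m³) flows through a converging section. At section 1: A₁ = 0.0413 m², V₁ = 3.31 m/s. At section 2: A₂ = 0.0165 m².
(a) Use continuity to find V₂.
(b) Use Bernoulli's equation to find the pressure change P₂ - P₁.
(a) Continuity: A₁V₁=A₂V₂ -> V₂=A₁V₁/A₂=0.0413*3.31/0.0165=8.29 m/s
(b) Bernoulli: P₂-P₁=0.5*rho*(V₁^2-V₂^2)/1000=0.5*1000*(3.31^2-8.29^2)/1000=-28.88 kPa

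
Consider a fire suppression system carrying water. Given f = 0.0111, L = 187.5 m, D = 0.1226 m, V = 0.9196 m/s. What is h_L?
Formula: h_L = f \frac{L}{D} \frac{V^2}{2g}
h_L = 0.0111·(187.5/0.1226)·0.9196²/(2·9.81) = 0.7317 m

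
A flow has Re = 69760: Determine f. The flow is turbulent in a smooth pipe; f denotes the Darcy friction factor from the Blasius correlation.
Formula: f = \frac{0.316}{Re^{0.25}}
f = 0.316/69760^0.25 = 0.01944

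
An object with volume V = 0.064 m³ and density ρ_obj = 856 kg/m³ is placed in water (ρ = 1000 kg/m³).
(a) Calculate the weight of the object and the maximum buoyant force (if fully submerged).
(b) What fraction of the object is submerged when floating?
(a) W=rho_obj*g*V=856*9.81*0.064=537.4 N; F_B(max)=rho*g*V=1000*9.81*0.064=627.8 N
(b) Floating fraction=rho_obj/rho=856/1000=0.856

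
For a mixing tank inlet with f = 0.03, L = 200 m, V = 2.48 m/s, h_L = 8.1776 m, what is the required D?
Formula: h_L = f \frac{L}{D} \frac{V^2}{2g}
Substituting knowns: 8.1776 = 0.03·(200/D)·2.48²/(2·9.81)
Solving for D: D = 0.03·200·2.48²/(2·9.81·8.1776) = 0.23 m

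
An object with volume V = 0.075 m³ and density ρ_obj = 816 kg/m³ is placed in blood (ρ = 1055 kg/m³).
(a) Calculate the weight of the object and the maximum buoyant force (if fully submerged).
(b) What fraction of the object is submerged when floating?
(a) W=rho_obj*g*V=816*9.81*0.075=600.4 N; F_B(max)=rho*g*V=1055*9.81*0.075=776.2 N
(b) Floating fraction=rho_obj/rho=816/1055=0.773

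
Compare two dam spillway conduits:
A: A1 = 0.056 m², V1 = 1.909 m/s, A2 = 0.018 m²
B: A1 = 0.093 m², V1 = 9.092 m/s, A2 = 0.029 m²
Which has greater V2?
V2(A) = 5.939 m/s, V2(B) = 29.16 m/s. Answer: B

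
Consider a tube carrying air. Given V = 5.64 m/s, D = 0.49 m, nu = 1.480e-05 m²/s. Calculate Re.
Formula: Re = \frac{V D}{\nu}
Re = 5.64·0.49/1.480e-05 = 186730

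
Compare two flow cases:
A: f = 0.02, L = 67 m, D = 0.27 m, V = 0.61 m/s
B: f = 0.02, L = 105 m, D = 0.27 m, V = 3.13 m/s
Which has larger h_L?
h_L(A) = 0.09412 m, h_L(B) = 3.884 m. Answer: B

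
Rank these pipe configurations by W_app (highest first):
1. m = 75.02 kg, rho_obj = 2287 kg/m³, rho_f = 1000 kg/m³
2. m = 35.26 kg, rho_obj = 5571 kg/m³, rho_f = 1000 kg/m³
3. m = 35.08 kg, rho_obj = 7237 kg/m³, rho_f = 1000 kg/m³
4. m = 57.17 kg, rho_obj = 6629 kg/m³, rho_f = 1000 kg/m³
Case 1: W_app = 414.2 N
Case 2: W_app = 283.8 N
Case 3: W_app = 296.6 N
Case 4: W_app = 476.2 N
Ranking (highest first): 4, 1, 3, 2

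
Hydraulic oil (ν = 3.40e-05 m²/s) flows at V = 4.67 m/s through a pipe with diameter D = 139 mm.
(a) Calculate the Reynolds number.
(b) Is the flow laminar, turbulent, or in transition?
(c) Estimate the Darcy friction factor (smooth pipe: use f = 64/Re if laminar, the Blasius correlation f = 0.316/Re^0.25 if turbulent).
(a) Re = V·D/ν = 4.67·0.139/3.40e-05 = 19092
(b) Flow regime: turbulent (Re > 4000)
(c) Friction factor: f = 0.316/Re^0.25 = 0.316/19092^0.25 = 0.02688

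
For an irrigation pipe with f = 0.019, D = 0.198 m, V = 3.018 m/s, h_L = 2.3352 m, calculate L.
Formula: h_L = f \frac{L}{D} \frac{V^2}{2g}
Substituting knowns: 2.3352 = 0.019·(L/0.198)·3.018²/(2·9.81)
Solving for L: L = 2.3352·2·9.81·0.198/(0.019·3.018²) = 52.42 m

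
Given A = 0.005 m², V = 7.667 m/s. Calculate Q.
Formula: Q = A V
Q = 0.005·7.667·1000 = 38.34 L/s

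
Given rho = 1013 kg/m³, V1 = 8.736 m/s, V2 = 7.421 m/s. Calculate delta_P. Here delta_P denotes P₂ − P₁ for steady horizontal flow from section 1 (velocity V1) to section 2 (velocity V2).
Formula: \Delta P = \frac{1}{2} \rho (V_1^2 - V_2^2)
delta_P = 0.5·1013·(8.736² − 7.421²)/1000 = 10.76 kPa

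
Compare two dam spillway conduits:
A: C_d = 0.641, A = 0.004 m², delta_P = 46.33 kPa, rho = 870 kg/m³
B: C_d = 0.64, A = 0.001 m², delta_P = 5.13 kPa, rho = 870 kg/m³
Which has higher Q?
Q(A) = 26.46 L/s, Q(B) = 2.198 L/s. Answer: A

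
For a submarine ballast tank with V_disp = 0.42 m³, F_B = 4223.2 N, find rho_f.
Formula: F_B = \rho_f g V_{disp}
Substituting knowns: 4223.2 = rho_f·9.81·0.42
Solving for rho_f: rho_f = 4223.2/(9.81·0.42) = 1025 kg/m³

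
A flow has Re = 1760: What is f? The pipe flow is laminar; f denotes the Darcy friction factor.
Formula: f = \frac{64}{Re}
f = 64/1760 = 0.03636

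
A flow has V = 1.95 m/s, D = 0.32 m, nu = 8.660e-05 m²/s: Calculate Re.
Formula: Re = \frac{V D}{\nu}
Re = 1.95·0.32/8.660e-05 = 7206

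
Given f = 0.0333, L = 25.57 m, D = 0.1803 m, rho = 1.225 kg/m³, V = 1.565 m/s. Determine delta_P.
Formula: \Delta P = f \frac{L}{D} \frac{\rho V^2}{2}
delta_P = 0.0333·(25.57/0.1803)·0.5·1.225·1.565²/1000 = 0.007085 kPa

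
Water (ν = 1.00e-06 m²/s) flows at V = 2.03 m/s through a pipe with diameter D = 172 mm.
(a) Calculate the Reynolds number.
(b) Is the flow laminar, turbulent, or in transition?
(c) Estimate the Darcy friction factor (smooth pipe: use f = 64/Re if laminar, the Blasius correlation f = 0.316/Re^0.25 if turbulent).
(a) Re = V·D/ν = 2.03·0.172/1.00e-06 = 349160
(b) Flow regime: turbulent (Re > 4000)
(c) Friction factor: f = 0.316/Re^0.25 = 0.316/349160^0.25 = 0.013 (Blasius is strictly valid for Re ≲ 1e5; used here as the smooth-pipe estimate the problem specifies)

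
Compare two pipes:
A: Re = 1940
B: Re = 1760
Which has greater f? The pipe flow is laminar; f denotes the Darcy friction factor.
f(A) = 0.03299, f(B) = 0.03636. Answer: B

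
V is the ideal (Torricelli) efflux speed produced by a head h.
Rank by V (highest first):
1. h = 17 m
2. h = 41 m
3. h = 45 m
Case 1: V = 18.26 m/s
Case 2: V = 28.36 m/s
Case 3: V = 29.71 m/s
Ranking (highest first): 3, 2, 1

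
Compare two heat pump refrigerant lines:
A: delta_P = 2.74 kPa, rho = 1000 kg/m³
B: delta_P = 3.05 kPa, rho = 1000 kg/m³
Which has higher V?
V(A) = 2.341 m/s, V(B) = 2.47 m/s. Answer: B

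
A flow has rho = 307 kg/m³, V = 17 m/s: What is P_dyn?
Formula: P_{dyn} = \frac{1}{2} \rho V^2
P_dyn = 0.5·307·17²/1000 = 44.36 kPa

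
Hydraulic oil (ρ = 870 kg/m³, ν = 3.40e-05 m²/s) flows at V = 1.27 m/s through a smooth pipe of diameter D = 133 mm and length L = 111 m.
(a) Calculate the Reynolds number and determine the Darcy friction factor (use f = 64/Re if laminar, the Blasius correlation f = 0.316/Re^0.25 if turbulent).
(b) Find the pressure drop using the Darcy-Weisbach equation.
(a) Re = V·D/ν = 1.27·0.133/3.40e-05 = 4967.9 → turbulent (Re > 4000); f = 0.316/Re^0.25 = 0.316/4967.9^0.25 = 0.03764
(b) Darcy-Weisbach: ΔP = f·(L/D)·½ρV²/1000 = 0.03764·(111/0.133)·½·870·1.27²/1000 = 22.04 kPa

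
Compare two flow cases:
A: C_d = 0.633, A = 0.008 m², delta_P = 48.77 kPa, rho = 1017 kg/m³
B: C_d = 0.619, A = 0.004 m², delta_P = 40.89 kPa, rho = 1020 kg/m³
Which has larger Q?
Q(A) = 49.59 L/s, Q(B) = 22.17 L/s. Answer: A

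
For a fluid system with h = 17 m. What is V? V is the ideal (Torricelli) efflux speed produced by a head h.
Formula: V = \sqrt{2 g h}
V = √(2·9.81·17) = 18.26 m/s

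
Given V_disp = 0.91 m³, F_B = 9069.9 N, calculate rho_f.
Formula: F_B = \rho_f g V_{disp}
Substituting knowns: 9069.9 = rho_f·9.81·0.91
Solving for rho_f: rho_f = 9069.9/(9.81·0.91) = 1016 kg/m³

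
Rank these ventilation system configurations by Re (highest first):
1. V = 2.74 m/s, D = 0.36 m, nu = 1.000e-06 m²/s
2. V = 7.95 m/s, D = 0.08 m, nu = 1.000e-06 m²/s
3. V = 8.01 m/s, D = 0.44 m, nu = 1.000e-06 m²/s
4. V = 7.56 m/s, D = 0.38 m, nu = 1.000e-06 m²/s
Case 1: Re = 986400
Case 2: Re = 636000
Case 3: Re = 3.524e+06
Case 4: Re = 2.873e+06
Ranking (highest first): 3, 4, 1, 2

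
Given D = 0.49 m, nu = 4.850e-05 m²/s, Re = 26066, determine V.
Formula: Re = \frac{V D}{\nu}
Substituting knowns: 26066 = V·0.49/4.850e-05
Solving for V: V = 26066·4.850e-05/0.49 = 2.58 m/s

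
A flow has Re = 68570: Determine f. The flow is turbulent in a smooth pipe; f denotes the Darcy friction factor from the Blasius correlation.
Formula: f = \frac{0.316}{Re^{0.25}}
f = 0.316/68570^0.25 = 0.01953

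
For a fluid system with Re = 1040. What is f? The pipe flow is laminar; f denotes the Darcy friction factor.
Formula: f = \frac{64}{Re}
f = 64/1040 = 0.06154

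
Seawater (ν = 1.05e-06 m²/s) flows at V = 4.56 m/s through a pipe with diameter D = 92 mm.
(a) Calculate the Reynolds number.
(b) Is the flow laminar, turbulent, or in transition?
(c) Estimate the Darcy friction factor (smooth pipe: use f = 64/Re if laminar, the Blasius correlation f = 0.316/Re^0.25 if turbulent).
(a) Re = V·D/ν = 4.56·0.092/1.05e-06 = 399540
(b) Flow regime: turbulent (Re > 4000)
(c) Friction factor: f = 0.316/Re^0.25 = 0.316/399540^0.25 = 0.01257 (Blasius is strictly valid for Re ≲ 1e5; used here as the smooth-pipe estimate the problem specifies)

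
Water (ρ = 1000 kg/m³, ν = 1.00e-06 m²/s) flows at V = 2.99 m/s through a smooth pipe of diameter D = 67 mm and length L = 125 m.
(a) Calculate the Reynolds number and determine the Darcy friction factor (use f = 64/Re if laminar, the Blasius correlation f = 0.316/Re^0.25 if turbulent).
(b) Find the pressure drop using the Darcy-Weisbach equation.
(a) Re = V·D/ν = 2.99·0.067/1.00e-06 = 200330 → turbulent (Re > 4000); f = 0.316/Re^0.25 = 0.316/200330^0.25 = 0.014937 (Blasius is strictly valid for Re ≲ 1e5; used here as the smooth-pipe estimate the problem specifies)
(b) Darcy-Weisbach: ΔP = f·(L/D)·½ρV²/1000 = 0.014937·(125/0.067)·½·1000·2.99²/1000 = 124.6 kPa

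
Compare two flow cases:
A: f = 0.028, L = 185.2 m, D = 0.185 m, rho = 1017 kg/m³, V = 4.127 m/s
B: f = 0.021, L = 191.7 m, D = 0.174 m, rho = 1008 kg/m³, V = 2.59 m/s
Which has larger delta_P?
delta_P(A) = 242.8 kPa, delta_P(B) = 78.22 kPa. Answer: A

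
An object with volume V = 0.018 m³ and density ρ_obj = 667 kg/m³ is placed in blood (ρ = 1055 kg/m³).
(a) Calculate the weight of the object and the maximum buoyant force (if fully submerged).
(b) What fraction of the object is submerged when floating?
(a) W=rho_obj*g*V=667*9.81*0.018=117.8 N; F_B(max)=rho*g*V=1055*9.81*0.018=186.3 N
(b) Floating fraction=rho_obj/rho=667/1055=0.632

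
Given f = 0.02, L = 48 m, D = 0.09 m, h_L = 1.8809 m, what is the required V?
Formula: h_L = f \frac{L}{D} \frac{V^2}{2g}
Substituting knowns: 1.8809 = 0.02·(48/0.09)·V²/(2·9.81)
Solving for V: V = √(1.8809·2·9.81/(0.02·(48/0.09))) = 1.86 m/s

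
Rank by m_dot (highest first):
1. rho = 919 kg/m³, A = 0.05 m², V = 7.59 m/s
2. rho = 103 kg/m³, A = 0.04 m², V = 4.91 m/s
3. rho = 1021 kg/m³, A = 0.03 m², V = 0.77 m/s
Case 1: m_dot = 348.8 kg/s
Case 2: m_dot = 20.23 kg/s
Case 3: m_dot = 23.59 kg/s
Ranking (highest first): 1, 3, 2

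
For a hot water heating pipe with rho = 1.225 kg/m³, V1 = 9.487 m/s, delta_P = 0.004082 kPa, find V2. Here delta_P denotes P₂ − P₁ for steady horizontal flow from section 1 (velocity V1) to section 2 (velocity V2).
Formula: \Delta P = \frac{1}{2} \rho (V_1^2 - V_2^2)
Substituting knowns: 0.004082 = 0.5·1.225·(9.487² − V2²)/1000
Solving for V2: V2 = √(9.487² − 2·(0.004082·1000)/1.225) = 9.129 m/s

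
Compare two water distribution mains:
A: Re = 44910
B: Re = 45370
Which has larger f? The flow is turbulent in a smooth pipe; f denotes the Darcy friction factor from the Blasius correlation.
f(A) = 0.02171, f(B) = 0.02165. Answer: A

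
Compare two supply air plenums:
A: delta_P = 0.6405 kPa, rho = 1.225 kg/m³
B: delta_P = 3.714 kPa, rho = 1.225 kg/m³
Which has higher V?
V(A) = 32.34 m/s, V(B) = 77.87 m/s. Answer: B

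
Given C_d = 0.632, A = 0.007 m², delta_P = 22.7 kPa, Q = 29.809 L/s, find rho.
Formula: Q = C_d A \sqrt{\frac{2 \Delta P}{\rho}}
Substituting knowns: 29.809 = 0.632·0.007·√(2·(22.7·1000)/rho)·1000
Solving for rho: rho = 2·(22.7·1000)/((29.809/1000)/(0.632·0.007))² = 1000 kg/m³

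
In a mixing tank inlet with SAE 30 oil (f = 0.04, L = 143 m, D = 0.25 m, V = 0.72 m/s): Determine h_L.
Formula: h_L = f \frac{L}{D} \frac{V^2}{2g}
h_L = 0.04·(143/0.25)·0.72²/(2·9.81) = 0.6045 m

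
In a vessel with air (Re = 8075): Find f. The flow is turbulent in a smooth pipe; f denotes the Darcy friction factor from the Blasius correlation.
Formula: f = \frac{0.316}{Re^{0.25}}
f = 0.316/8075^0.25 = 0.03334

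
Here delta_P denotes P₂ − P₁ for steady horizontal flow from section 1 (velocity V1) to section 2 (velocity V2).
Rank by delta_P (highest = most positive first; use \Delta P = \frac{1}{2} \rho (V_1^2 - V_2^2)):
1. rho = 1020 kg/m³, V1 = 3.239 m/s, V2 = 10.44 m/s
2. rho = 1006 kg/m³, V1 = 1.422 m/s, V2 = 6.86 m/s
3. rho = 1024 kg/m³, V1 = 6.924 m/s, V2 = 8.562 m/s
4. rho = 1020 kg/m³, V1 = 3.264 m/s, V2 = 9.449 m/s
Case 1: delta_P = -50.24 kPa
Case 2: delta_P = -22.65 kPa
Case 3: delta_P = -12.99 kPa
Case 4: delta_P = -40.1 kPa
Ranking (highest first): 3, 2, 4, 1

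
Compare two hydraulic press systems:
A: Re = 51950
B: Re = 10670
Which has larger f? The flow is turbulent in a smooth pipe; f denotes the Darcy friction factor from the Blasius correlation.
f(A) = 0.02093, f(B) = 0.03109. Answer: B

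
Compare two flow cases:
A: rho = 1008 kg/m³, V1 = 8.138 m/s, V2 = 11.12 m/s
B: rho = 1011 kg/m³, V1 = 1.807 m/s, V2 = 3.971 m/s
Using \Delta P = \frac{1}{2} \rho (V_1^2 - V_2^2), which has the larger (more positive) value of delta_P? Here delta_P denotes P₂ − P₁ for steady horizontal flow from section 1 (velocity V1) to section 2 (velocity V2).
delta_P(A) = -28.94 kPa, delta_P(B) = -6.321 kPa. Answer: B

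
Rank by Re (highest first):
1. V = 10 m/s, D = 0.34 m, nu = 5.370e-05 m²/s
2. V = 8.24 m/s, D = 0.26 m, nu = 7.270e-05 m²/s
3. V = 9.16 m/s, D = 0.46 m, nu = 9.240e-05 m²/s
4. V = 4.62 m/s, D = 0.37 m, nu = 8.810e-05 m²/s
Case 1: Re = 63315
Case 2: Re = 29469
Case 3: Re = 45602
Case 4: Re = 19403
Ranking (highest first): 1, 3, 2, 4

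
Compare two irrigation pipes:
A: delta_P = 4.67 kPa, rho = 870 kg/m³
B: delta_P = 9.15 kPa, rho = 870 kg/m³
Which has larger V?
V(A) = 3.277 m/s, V(B) = 4.586 m/s. Answer: B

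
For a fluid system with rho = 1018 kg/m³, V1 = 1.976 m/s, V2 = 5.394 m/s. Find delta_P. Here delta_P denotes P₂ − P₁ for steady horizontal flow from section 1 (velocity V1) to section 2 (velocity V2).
Formula: \Delta P = \frac{1}{2} \rho (V_1^2 - V_2^2)
delta_P = 0.5·1018·(1.976² − 5.394²)/1000 = -12.82 kPa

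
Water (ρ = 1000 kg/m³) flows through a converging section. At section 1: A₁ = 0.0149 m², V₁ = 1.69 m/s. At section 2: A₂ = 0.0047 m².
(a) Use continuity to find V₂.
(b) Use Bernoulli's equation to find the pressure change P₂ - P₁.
(a) Continuity: A₁V₁=A₂V₂ -> V₂=A₁V₁/A₂=0.0149*1.69/0.0047=5.36 m/s
(b) Bernoulli: P₂-P₁=0.5*rho*(V₁^2-V₂^2)/1000=0.5*1000*(1.69^2-5.36^2)/1000=-12.94 kPa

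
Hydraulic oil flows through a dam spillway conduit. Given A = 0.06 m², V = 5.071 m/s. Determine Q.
Formula: Q = A V
Q = 0.06·5.071·1000 = 304.3 L/s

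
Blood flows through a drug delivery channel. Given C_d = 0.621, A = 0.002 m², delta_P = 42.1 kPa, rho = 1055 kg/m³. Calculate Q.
Formula: Q = C_d A \sqrt{\frac{2 \Delta P}{\rho}}
Q = 0.621·0.002·√(2·(42.1·1000)/1055)·1000 = 11.1 L/s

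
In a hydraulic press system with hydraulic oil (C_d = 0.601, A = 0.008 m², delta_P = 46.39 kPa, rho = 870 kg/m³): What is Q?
Formula: Q = C_d A \sqrt{\frac{2 \Delta P}{\rho}}
Q = 0.601·0.008·√(2·(46.39·1000)/870)·1000 = 49.65 L/s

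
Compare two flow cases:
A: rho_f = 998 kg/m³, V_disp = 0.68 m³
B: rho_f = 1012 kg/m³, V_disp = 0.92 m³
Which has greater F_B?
F_B(A) = 6657 N, F_B(B) = 9134 N. Answer: B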